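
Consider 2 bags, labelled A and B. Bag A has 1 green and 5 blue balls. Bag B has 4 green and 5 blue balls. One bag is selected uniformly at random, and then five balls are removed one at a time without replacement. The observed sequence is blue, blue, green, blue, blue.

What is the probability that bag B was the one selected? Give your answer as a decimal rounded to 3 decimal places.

0.160

The likelihood of the observed sequence under each hypothesis: P(data | bag A) = (5/6)(4/5)(1/4)(3/3)(2/2) = 1/6; P(data | bag B) = (5/9)(4/8)(4/7)(3/6)(2/5) = 2/63.
Multiplying each by its prior: 1/2 · 1/6 = 1/12, 1/2 · 2/63 = 1/63; summing to 25/252.
Therefore the posterior P(bag B | data) = (1/63) / (25/252) = 4/25.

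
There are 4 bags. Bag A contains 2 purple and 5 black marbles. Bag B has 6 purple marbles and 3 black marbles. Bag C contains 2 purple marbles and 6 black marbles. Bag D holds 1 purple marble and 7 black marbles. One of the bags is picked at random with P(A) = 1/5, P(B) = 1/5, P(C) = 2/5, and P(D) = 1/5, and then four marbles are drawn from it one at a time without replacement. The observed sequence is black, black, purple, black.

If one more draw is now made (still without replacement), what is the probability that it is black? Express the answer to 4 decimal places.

0.7684

Compute the likelihood of the observed sequence for each case: P(data | bag A) = (5/7)(4/6)(2/5)(3/4) = 1/7; P(data | bag B) = (3/9)(2/8)(6/7)(1/6) = 1/84; P(data | bag C) = (6/8)(5/7)(2/6)(4/5) = 1/7; P(data | bag D) = (7/8)(6/7)(1/6)(5/5) = 1/8.
Weighting by the prior gives 1/5 · 1/7 = 1/35, 1/5 · 1/84 = 1/420, 2/5 · 1/7 = 2/35, 1/5 · 1/8 = 1/40; these sum to 19/168.
Dividing through by the total gives posterior P(bag A | data) = 24/95, P(bag B | data) = 2/95, P(bag C | data) = 48/95, P(bag D | data) = 21/95.
Averaging over the posterior, P(black next | data) = (2/3)(24/95) + (0)(2/95) + (3/4)(48/95) + (1)(21/95) = 73/95.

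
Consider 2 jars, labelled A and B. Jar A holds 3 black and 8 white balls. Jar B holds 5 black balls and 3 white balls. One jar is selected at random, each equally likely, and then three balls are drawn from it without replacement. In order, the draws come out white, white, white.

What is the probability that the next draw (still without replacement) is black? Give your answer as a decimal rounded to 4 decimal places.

0.4062

For each hypothesis, P(data | H) works out to: P(data | jar A) = (8/11)(7/10)(6/9) = 0.33939; P(data | jar B) = (3/8)(2/7)(1/6) = 0.017857.
Weighting by the prior gives 1/2 · 0.33939 = 0.1697, 1/2 · 0.017857 = 0.0089286; summing to 0.17863.
The posterior is then P(jar A | data) = 0.95002, P(jar B | data) = 0.049985.
So P(black next | data) = Σ P(black next | H) P(H | data) = (3/8)(0.95002) + (1)(0.049985) = 0.40624.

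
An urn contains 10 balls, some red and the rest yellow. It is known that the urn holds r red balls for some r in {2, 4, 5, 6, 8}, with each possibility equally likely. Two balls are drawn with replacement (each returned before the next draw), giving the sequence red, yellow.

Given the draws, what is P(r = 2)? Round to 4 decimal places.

0.1524

Under each hypothesis, the probability of the observed sequence is: P(data | r = 2) = (2/10)(8/10) = 4/25; P(data | r = 4) = (4/10)(6/10) = 6/25; P(data | r = 5) = (5/10)(5/10) = 1/4; P(data | r = 6) = (6/10)(4/10) = 6/25; P(data | r = 8) = (8/10)(2/10) = 4/25.
The prior-weighted likelihoods are 1/5 · 4/25 = 4/125, 1/5 · 6/25 = 6/125, 1/5 · 1/4 = 1/20, 1/5 · 6/25 = 6/125, 1/5 · 4/25 = 4/125; with total 21/100.
So P(r = 2 | data) = (4/125) / (21/100) = 16/105.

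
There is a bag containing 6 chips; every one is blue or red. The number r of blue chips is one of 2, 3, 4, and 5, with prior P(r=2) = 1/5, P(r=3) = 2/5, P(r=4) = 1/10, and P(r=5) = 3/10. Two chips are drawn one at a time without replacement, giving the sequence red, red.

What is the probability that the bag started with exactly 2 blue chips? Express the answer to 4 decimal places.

0.4800

The likelihood of the observed sequence under each hypothesis: P(data | r = 2) = (4/6)(3/5) = 2/5; P(data | r = 3) = (3/6)(2/5) = 1/5; P(data | r = 4) = (2/6)(1/5) = 1/15; P(data | r = 5) = (1/6)(0/5) = 0.
The prior-weighted likelihoods are 1/5 · 2/5 = 2/25, 2/5 · 1/5 = 2/25, 1/10 · 1/15 = 1/150, 3/10 · 0 = 0; these sum to 1/6.
Hence P(r = 2 | data) = (2/25) / (1/6) = 12/25.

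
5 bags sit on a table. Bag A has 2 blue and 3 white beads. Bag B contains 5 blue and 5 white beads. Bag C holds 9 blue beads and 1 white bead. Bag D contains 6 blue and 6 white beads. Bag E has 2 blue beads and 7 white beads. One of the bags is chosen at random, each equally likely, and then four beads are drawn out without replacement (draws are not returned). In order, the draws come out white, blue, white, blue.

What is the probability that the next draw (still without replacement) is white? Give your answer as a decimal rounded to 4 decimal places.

0.7258

Compute the likelihood of the observed sequence for each case: P(data | bag A) = (3/5)(2/4)(2/3)(1/2) = 0.1; P(data | bag B) = (5/10)(5/9)(4/8)(4/7) = 0.079365; P(data | bag C) = (1/10)(9/9)(0/8) = 0; P(data | bag D) = (6/12)(6/11)(5/10)(5/9) = 0.075758; P(data | bag E) = (7/9)(2/8)(6/7)(1/6) = 0.027778.
Multiplying each by its prior: 1/5 · 0.1 = 0.02, 1/5 · 0.079365 = 0.015873, 1/5 · 0 = 0, 1/5 · 0.075758 = 0.015152, 1/5 · 0.027778 = 0.0055556; with total 0.05658.
The posterior is then P(bag A | data) = 0.35348, P(bag B | data) = 0.28054, P(bag C | data) = 0, P(bag D | data) = 0.26779, P(bag E | data) = 0.098189.
So P(white next | data) = Σ P(white next | H) P(H | data) = (1)(0.35348) + (1/2)(0.28054) + (1/2)(0.26779) + (1)(0.098189) = 0.72584.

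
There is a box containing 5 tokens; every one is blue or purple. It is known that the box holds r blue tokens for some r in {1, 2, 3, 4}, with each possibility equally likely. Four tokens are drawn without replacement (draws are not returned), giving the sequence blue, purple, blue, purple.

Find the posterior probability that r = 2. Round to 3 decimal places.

0.500

Compute the likelihood of the observed sequence for each case: P(data | r = 1) = (1/5)(4/4)(0/3) = 0; P(data | r = 2) = (2/5)(3/4)(1/3)(2/2) = 1/10; P(data | r = 3) = (3/5)(2/4)(2/3)(1/2) = 1/10; P(data | r = 4) = (4/5)(1/4)(3/3)(0/2) = 0.
Weighting by the prior gives 1/4 · 0 = 0, 1/4 · 1/10 = 1/40, 1/4 · 1/10 = 1/40, 1/4 · 0 = 0; with total 1/20.
Hence P(r = 2 | data) = (1/40) / (1/20) = 1/2.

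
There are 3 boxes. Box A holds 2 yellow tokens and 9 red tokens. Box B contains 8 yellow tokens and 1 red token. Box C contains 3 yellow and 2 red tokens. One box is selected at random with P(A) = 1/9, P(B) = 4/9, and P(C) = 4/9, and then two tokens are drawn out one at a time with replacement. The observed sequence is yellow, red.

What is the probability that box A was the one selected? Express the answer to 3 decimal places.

The likelihood of the observed sequence under each hypothesis: P(data | box A) = (2/11)(9/11) = 0.14876; P(data | box B) = (8/9)(1/9) = 0.098765; P(data | box C) = (3/5)(2/5) = 0.24.
Multiplying each by its prior: 1/9 · 0.14876 = 0.016529, 4/9 · 0.098765 = 0.043896, 4/9 · 0.24 = 0.10667; summing to 0.16709.
So P(box A | data) = (0.016529) / (0.16709) = 0.098921.

0.099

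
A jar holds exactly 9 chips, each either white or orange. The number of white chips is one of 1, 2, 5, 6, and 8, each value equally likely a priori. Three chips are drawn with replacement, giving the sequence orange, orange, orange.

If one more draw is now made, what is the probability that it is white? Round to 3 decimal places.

0.198

For each hypothesis, P(data | H) works out to: P(data | r = 1) = (8/9)(8/9)(8/9) = 0.70233; P(data | r = 2) = (7/9)(7/9)(7/9) = 0.47051; P(data | r = 5) = (4/9)(4/9)(4/9) = 0.087791; P(data | r = 6) = (3/9)(3/9)(3/9) = 0.037037; P(data | r = 8) = (1/9)(1/9)(1/9) = 0.0013717.
Multiplying each by its prior: 1/5 · 0.70233 = 0.14047, 1/5 · 0.47051 = 0.094102, 1/5 · 0.087791 = 0.017558, 1/5 · 0.037037 = 0.0074074, 1/5 · 0.0013717 = 0.00027435; these sum to 0.25981.
The posterior is then P(r = 1 | data) = 0.54065, P(r = 2 | data) = 0.3622, P(r = 5 | data) = 0.067582, P(r = 6 | data) = 0.028511, P(r = 8 | data) = 0.001056.
The predictive probability is P(white next | data) = (1/9)(0.54065) + (2/9)(0.3622) + (5/9)(0.067582) + (2/3)(0.028511) + (8/9)(0.001056) = 0.19805.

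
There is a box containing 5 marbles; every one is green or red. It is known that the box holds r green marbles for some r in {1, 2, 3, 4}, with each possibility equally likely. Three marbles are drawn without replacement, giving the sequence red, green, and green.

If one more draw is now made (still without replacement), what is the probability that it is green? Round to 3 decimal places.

0.600

For each hypothesis, P(data | H) works out to: P(data | r = 1) = (4/5)(1/4)(0/3) = 0; P(data | r = 2) = (3/5)(2/4)(1/3) = 1/10; P(data | r = 3) = (2/5)(3/4)(2/3) = 1/5; P(data | r = 4) = (1/5)(4/4)(3/3) = 1/5.
The prior-weighted likelihoods are 1/4 · 0 = 0, 1/4 · 1/10 = 1/40, 1/4 · 1/5 = 1/20, 1/4 · 1/5 = 1/20; summing to 1/8.
Dividing through by the total gives posterior P(r = 1 | data) = 0, P(r = 2 | data) = 1/5, P(r = 3 | data) = 2/5, P(r = 4 | data) = 2/5.
So P(green next | data) = Σ P(green next | H) P(H | data) = (0)(1/5) + (1/2)(2/5) + (1)(2/5) = 3/5.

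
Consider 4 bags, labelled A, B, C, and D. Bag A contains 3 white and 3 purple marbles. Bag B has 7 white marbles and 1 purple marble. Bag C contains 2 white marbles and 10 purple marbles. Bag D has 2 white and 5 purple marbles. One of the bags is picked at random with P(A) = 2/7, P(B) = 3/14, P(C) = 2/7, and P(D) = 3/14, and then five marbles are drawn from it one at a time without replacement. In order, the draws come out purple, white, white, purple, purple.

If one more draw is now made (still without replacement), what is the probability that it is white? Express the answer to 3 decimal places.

Compute the likelihood of the observed sequence for each case: P(data | bag A) = (3/6)(3/5)(2/4)(2/3)(1/2) = 0.05; P(data | bag B) = (1/8)(7/7)(6/6)(0/5) = 0; P(data | bag C) = (10/12)(2/11)(1/10)(9/9)(8/8) = 0.015152; P(data | bag D) = (5/7)(2/6)(1/5)(4/4)(3/3) = 0.047619.
The prior-weighted likelihoods are 2/7 · 0.05 = 0.014286, 3/14 · 0 = 0, 2/7 · 0.015152 = 0.004329, 3/14 · 0.047619 = 0.010204; with total 0.028819.
The posterior is then P(bag A | data) = 0.49571, P(bag B | data) = 0, P(bag C | data) = 0.15021, P(bag D | data) = 0.35408.
The predictive probability is P(white next | data) = (1)(0.49571) + (0)(0.15021) + (0)(0.35408) = 0.49571.

0.496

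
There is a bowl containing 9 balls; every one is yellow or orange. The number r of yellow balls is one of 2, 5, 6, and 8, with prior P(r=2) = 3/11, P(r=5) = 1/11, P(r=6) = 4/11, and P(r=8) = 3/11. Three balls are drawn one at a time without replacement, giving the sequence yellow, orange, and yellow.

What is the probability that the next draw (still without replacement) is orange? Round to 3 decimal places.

0.311

The likelihood of the observed sequence under each hypothesis: P(data | r = 2) = (2/9)(7/8)(1/7) = 0.027778; P(data | r = 5) = (5/9)(4/8)(4/7) = 0.15873; P(data | r = 6) = (6/9)(3/8)(5/7) = 0.17857; P(data | r = 8) = (8/9)(1/8)(7/7) = 0.11111.
Multiplying each by its prior: 3/11 · 0.027778 = 0.0075758, 1/11 · 0.15873 = 0.01443, 4/11 · 0.17857 = 0.064935, 3/11 · 0.11111 = 0.030303; with total 0.11724.
The posterior is then P(r = 2 | data) = 0.064615, P(r = 5 | data) = 0.12308, P(r = 6 | data) = 0.55385, P(r = 8 | data) = 0.25846.
The predictive probability is P(orange next | data) = (1)(0.064615) + (1/2)(0.12308) + (1/3)(0.55385) + (0)(0.25846) = 0.31077.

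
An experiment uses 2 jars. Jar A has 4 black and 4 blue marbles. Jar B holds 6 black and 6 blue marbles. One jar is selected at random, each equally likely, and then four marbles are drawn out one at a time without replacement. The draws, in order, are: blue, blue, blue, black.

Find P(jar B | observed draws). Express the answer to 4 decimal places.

0.5147

The likelihood of the observed sequence under each hypothesis: P(data | jar A) = (4/8)(3/7)(2/6)(4/5) = 0.057143; P(data | jar B) = (6/12)(5/11)(4/10)(6/9) = 0.060606.
Weighting by the prior gives 1/2 · 0.057143 = 0.028571, 1/2 · 0.060606 = 0.030303; summing to 0.058874.
Therefore the posterior P(jar B | data) = (0.030303) / (0.058874) = 0.51471.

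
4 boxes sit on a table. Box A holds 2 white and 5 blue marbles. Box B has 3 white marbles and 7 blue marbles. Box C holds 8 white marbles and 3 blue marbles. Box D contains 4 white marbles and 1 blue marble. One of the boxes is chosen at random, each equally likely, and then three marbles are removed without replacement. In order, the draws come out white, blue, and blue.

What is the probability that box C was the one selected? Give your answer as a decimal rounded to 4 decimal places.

Compute the likelihood of the observed sequence for each case: P(data | box A) = (2/7)(5/6)(4/5) = 0.19048; P(data | box B) = (3/10)(7/9)(6/8) = 0.175; P(data | box C) = (8/11)(3/10)(2/9) = 0.048485; P(data | box D) = (4/5)(1/4)(0/3) = 0.
The prior-weighted likelihoods are 1/4 · 0.19048 = 0.047619, 1/4 · 0.175 = 0.04375, 1/4 · 0.048485 = 0.012121, 1/4 · 0 = 0; summing to 0.10349.
Hence P(box C | data) = (0.012121) / (0.10349) = 0.11712.

0.1171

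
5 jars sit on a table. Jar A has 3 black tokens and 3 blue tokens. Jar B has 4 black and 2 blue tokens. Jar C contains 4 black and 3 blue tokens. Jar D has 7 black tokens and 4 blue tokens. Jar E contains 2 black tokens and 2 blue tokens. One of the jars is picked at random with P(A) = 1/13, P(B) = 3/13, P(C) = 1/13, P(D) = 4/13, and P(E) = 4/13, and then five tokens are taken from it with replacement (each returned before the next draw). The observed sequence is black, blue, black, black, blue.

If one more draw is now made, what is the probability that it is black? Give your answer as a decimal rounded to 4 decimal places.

The likelihood of the observed sequence under each hypothesis: P(data | jar A) = (3/6)(3/6)(3/6)(3/6)(3/6) = 0.03125; P(data | jar B) = (4/6)(2/6)(4/6)(4/6)(2/6) = 0.032922; P(data | jar C) = (4/7)(3/7)(4/7)(4/7)(3/7) = 0.034271; P(data | jar D) = (7/11)(4/11)(7/11)(7/11)(4/11) = 0.034076; P(data | jar E) = (2/4)(2/4)(2/4)(2/4)(2/4) = 0.03125.
Weighting by the prior gives 1/13 · 0.03125 = 0.0024038, 3/13 · 0.032922 = 0.0075973, 1/13 · 0.034271 = 0.0026363, 4/13 · 0.034076 = 0.010485, 4/13 · 0.03125 = 0.0096154; summing to 0.032738.
Normalising, the posterior is P(jar A | data) = 0.073427, P(jar B | data) = 0.23207, P(jar C | data) = 0.080527, P(jar D | data) = 0.32027, P(jar E | data) = 0.29371.
Averaging over the posterior, P(black next | data) = (1/2)(0.073427) + (2/3)(0.23207) + (4/7)(0.080527) + (7/11)(0.32027) + (1/2)(0.29371) = 0.5881.

0.5881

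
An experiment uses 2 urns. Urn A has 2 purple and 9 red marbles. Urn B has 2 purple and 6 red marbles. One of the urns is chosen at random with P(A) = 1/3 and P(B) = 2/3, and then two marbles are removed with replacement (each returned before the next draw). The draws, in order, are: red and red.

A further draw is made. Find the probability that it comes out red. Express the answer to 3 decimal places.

Compute the likelihood of the observed sequence for each case: P(data | urn A) = (9/11)(9/11) = 81/121; P(data | urn B) = (6/8)(6/8) = 9/16.
Multiplying each by its prior: 1/3 · 81/121 = 27/121, 2/3 · 9/16 = 3/8; these sum to 579/968.
Normalising, the posterior is P(urn A | data) = 0.37306, P(urn B | data) = 0.62694.
So P(red next | data) = Σ P(red next | H) P(H | data) = (9/11)(0.37306) + (3/4)(0.62694) = 0.77544.

0.775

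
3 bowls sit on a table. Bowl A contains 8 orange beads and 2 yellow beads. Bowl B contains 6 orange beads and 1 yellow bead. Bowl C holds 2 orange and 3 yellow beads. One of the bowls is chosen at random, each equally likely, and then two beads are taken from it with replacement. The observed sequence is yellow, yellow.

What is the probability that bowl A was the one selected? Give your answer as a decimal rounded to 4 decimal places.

0.0951

For each hypothesis, P(data | H) works out to: P(data | bowl A) = (2/10)(2/10) = 1/25; P(data | bowl B) = (1/7)(1/7) = 1/49; P(data | bowl C) = (3/5)(3/5) = 9/25.
Weighting by the prior gives 1/3 · 1/25 = 1/75, 1/3 · 1/49 = 1/147, 1/3 · 9/25 = 3/25; summing to 103/735.
Therefore the posterior P(bowl A | data) = (1/75) / (103/735) = 49/515.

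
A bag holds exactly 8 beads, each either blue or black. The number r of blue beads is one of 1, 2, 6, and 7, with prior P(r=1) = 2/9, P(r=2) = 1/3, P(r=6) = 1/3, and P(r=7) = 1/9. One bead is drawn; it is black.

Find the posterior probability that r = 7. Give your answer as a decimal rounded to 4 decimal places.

0.0256

For each hypothesis, P(data | H) works out to: P(data | r = 1) = (7/8) = 7/8; P(data | r = 2) = (6/8) = 3/4; P(data | r = 6) = (2/8) = 1/4; P(data | r = 7) = (1/8) = 1/8.
Weighting by the prior gives 2/9 · 7/8 = 7/36, 1/3 · 3/4 = 1/4, 1/3 · 1/4 = 1/12, 1/9 · 1/8 = 1/72; with total 13/24.
By Bayes' rule, P(r = 7 | data) = (1/72) / (13/24) = 1/39.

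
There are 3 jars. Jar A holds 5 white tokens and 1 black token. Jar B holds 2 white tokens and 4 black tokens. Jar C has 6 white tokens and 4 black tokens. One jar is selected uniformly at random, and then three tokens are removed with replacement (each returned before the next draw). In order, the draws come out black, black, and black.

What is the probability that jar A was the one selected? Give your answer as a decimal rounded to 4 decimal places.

0.0127

Under each hypothesis, the probability of the observed sequence is: P(data | jar A) = (1/6)(1/6)(1/6) = 0.0046296; P(data | jar B) = (4/6)(4/6)(4/6) = 0.2963; P(data | jar C) = (4/10)(4/10)(4/10) = 0.064.
The prior-weighted likelihoods are 1/3 · 0.0046296 = 0.0015432, 1/3 · 0.2963 = 0.098765, 1/3 · 0.064 = 0.021333; with total 0.12164.
So P(jar A | data) = (0.0015432) / (0.12164) = 0.012686.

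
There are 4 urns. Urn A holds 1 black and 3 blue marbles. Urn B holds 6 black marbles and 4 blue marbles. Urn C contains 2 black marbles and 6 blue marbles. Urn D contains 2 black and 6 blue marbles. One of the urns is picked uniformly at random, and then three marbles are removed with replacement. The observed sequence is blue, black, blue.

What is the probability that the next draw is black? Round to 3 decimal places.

Compute the likelihood of the observed sequence for each case: P(data | urn A) = (3/4)(1/4)(3/4) = 0.14062; P(data | urn B) = (4/10)(6/10)(4/10) = 0.096; P(data | urn C) = (6/8)(2/8)(6/8) = 0.14062; P(data | urn D) = (6/8)(2/8)(6/8) = 0.14062.
Weighting by the prior gives 1/4 · 0.14062 = 0.035156, 1/4 · 0.096 = 0.024, 1/4 · 0.14062 = 0.035156, 1/4 · 0.14062 = 0.035156; summing to 0.12947.
Normalising, the posterior is P(urn A | data) = 0.27154, P(urn B | data) = 0.18537, P(urn C | data) = 0.27154, P(urn D | data) = 0.27154.
Averaging over the posterior, P(black next | data) = (1/4)(0.27154) + (3/5)(0.18537) + (1/4)(0.27154) + (1/4)(0.27154) = 0.31488.

0.315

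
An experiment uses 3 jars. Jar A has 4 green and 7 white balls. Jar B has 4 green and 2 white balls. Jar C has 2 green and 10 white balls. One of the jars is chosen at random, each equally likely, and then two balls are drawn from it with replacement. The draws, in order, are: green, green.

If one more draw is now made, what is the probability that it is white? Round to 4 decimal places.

0.4226

Under each hypothesis, the probability of the observed sequence is: P(data | jar A) = (4/11)(4/11) = 0.13223; P(data | jar B) = (4/6)(4/6) = 0.44444; P(data | jar C) = (2/12)(2/12) = 0.027778.
Multiplying each by its prior: 1/3 · 0.13223 = 0.044077, 1/3 · 0.44444 = 0.14815, 1/3 · 0.027778 = 0.0092593; these sum to 0.20148.
Normalising, the posterior is P(jar A | data) = 0.21876, P(jar B | data) = 0.73528, P(jar C | data) = 0.045955.
Averaging over the posterior, P(white next | data) = (7/11)(0.21876) + (1/3)(0.73528) + (5/6)(0.045955) = 0.4226.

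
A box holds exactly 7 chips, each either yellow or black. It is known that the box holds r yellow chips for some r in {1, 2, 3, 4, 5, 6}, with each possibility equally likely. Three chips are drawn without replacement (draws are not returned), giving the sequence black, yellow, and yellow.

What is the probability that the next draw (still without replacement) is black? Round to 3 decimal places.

Under each hypothesis, the probability of the observed sequence is: P(data | r = 1) = (6/7)(1/6)(0/5) = 0; P(data | r = 2) = (5/7)(2/6)(1/5) = 1/21; P(data | r = 3) = (4/7)(3/6)(2/5) = 4/35; P(data | r = 4) = (3/7)(4/6)(3/5) = 6/35; P(data | r = 5) = (2/7)(5/6)(4/5) = 4/21; P(data | r = 6) = (1/7)(6/6)(5/5) = 1/7.
Weighting by the prior gives 1/6 · 0 = 0, 1/6 · 1/21 = 1/126, 1/6 · 4/35 = 2/105, 1/6 · 6/35 = 1/35, 1/6 · 4/21 = 2/63, 1/6 · 1/7 = 1/42; with total 1/9.
The posterior is then P(r = 1 | data) = 0, P(r = 2 | data) = 1/14, P(r = 3 | data) = 6/35, P(r = 4 | data) = 9/35, P(r = 5 | data) = 2/7, P(r = 6 | data) = 3/14.
So P(black next | data) = Σ P(black next | H) P(H | data) = (1)(1/14) + (3/4)(6/35) + (1/2)(9/35) + (1/4)(2/7) + (0)(3/14) = 2/5.

0.400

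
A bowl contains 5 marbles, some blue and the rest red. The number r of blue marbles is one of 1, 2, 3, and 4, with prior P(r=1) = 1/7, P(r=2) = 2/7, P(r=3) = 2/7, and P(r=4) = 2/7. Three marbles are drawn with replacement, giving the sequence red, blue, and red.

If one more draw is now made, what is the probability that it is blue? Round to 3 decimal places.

For each hypothesis, P(data | H) works out to: P(data | r = 1) = (4/5)(1/5)(4/5) = 16/125; P(data | r = 2) = (3/5)(2/5)(3/5) = 18/125; P(data | r = 3) = (2/5)(3/5)(2/5) = 12/125; P(data | r = 4) = (1/5)(4/5)(1/5) = 4/125.
Weighting by the prior gives 1/7 · 16/125 = 16/875, 2/7 · 18/125 = 36/875, 2/7 · 12/125 = 24/875, 2/7 · 4/125 = 8/875; with total 12/125.
Normalising, the posterior is P(r = 1 | data) = 4/21, P(r = 2 | data) = 3/7, P(r = 3 | data) = 2/7, P(r = 4 | data) = 2/21.
Averaging over the posterior, P(blue next | data) = (1/5)(4/21) + (2/5)(3/7) + (3/5)(2/7) + (4/5)(2/21) = 16/35.

0.457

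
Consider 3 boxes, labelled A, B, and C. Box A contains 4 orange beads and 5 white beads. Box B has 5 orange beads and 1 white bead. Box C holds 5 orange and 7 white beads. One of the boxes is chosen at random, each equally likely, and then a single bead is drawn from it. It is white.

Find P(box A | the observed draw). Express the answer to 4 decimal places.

0.4255

Under each hypothesis, the probability of this draw is: P(data | box A) = (5/9) = 5/9; P(data | box B) = (1/6) = 1/6; P(data | box C) = (7/12) = 7/12.
Weighting by the prior gives 1/3 · 5/9 = 5/27, 1/3 · 1/6 = 1/18, 1/3 · 7/12 = 7/36; these sum to 47/108.
Therefore the posterior P(box A | data) = (5/27) / (47/108) = 20/47.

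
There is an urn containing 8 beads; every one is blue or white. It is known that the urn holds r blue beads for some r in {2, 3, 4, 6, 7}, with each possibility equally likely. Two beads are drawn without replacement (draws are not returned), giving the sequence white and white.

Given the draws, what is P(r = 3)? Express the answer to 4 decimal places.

Under each hypothesis, the probability of the observed sequence is: P(data | r = 2) = (6/8)(5/7) = 15/28; P(data | r = 3) = (5/8)(4/7) = 5/14; P(data | r = 4) = (4/8)(3/7) = 3/14; P(data | r = 6) = (2/8)(1/7) = 1/28; P(data | r = 7) = (1/8)(0/7) = 0.
The prior-weighted likelihoods are 1/5 · 15/28 = 3/28, 1/5 · 5/14 = 1/14, 1/5 · 3/14 = 3/70, 1/5 · 1/28 = 1/140, 1/5 · 0 = 0; summing to 8/35.
So P(r = 3 | data) = (1/14) / (8/35) = 5/16.

0.3125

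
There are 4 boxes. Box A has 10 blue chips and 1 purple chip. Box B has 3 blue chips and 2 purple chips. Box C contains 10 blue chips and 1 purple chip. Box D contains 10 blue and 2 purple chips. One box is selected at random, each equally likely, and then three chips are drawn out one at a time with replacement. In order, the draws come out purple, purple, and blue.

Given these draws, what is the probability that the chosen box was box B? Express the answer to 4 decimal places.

Under each hypothesis, the probability of the observed sequence is: P(data | box A) = (1/11)(1/11)(10/11) = 0.0075131; P(data | box B) = (2/5)(2/5)(3/5) = 0.096; P(data | box C) = (1/11)(1/11)(10/11) = 0.0075131; P(data | box D) = (2/12)(2/12)(10/12) = 0.023148.
Multiplying each by its prior: 1/4 · 0.0075131 = 0.0018783, 1/4 · 0.096 = 0.024, 1/4 · 0.0075131 = 0.0018783, 1/4 · 0.023148 = 0.005787; summing to 0.033544.
Therefore the posterior P(box B | data) = (0.024) / (0.033544) = 0.71549.

0.7155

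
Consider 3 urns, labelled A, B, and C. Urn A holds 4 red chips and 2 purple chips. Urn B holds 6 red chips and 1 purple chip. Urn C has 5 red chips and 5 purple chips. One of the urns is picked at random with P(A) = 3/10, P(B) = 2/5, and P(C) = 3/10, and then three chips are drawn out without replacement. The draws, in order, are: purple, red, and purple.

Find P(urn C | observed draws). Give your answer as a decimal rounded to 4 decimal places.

0.6757

For each hypothesis, P(data | H) works out to: P(data | urn A) = (2/6)(4/5)(1/4) = 1/15; P(data | urn B) = (1/7)(6/6)(0/5) = 0; P(data | urn C) = (5/10)(5/9)(4/8) = 5/36.
Multiplying each by its prior: 3/10 · 1/15 = 1/50, 2/5 · 0 = 0, 3/10 · 5/36 = 1/24; these sum to 37/600.
Hence P(urn C | data) = (1/24) / (37/600) = 25/37.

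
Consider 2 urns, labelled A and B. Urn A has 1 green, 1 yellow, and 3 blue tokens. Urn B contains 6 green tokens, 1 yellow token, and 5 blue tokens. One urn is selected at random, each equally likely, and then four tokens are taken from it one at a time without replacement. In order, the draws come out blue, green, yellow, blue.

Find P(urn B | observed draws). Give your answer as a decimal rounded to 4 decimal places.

0.1681

Compute the likelihood of the observed sequence for each case: P(data | urn A) = (3/5)(1/4)(1/3)(2/2) = 0.05; P(data | urn B) = (5/12)(6/11)(1/10)(4/9) = 0.010101.
Multiplying each by its prior: 1/2 · 0.05 = 0.025, 1/2 · 0.010101 = 0.0050505; summing to 0.030051.
By Bayes' rule, P(urn B | data) = (0.0050505) / (0.030051) = 0.16807.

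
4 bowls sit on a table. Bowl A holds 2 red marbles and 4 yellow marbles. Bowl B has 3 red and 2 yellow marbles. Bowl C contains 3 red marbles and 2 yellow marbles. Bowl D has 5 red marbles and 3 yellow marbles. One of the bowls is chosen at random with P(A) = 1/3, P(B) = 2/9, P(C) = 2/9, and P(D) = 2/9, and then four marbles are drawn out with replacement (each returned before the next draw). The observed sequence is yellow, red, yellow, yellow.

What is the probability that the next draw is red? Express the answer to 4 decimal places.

0.4500

The likelihood of the observed sequence under each hypothesis: P(data | bowl A) = (4/6)(2/6)(4/6)(4/6) = 0.098765; P(data | bowl B) = (2/5)(3/5)(2/5)(2/5) = 0.0384; P(data | bowl C) = (2/5)(3/5)(2/5)(2/5) = 0.0384; P(data | bowl D) = (3/8)(5/8)(3/8)(3/8) = 0.032959.
Weighting by the prior gives 1/3 · 0.098765 = 0.032922, 2/9 · 0.0384 = 0.0085333, 2/9 · 0.0384 = 0.0085333, 2/9 · 0.032959 = 0.0073242; summing to 0.057313.
Normalising, the posterior is P(bowl A | data) = 0.57442, P(bowl B | data) = 0.14889, P(bowl C | data) = 0.14889, P(bowl D | data) = 0.12779.
So P(red next | data) = Σ P(red next | H) P(H | data) = (1/3)(0.57442) + (3/5)(0.14889) + (3/5)(0.14889) + (5/8)(0.12779) = 0.45002.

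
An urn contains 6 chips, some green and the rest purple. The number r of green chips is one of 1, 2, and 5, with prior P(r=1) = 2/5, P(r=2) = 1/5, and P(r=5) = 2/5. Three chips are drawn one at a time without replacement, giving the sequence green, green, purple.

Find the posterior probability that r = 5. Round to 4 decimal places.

0.8333

Compute the likelihood of the observed sequence for each case: P(data | r = 1) = (1/6)(0/5) = 0; P(data | r = 2) = (2/6)(1/5)(4/4) = 1/15; P(data | r = 5) = (5/6)(4/5)(1/4) = 1/6.
Weighting by the prior gives 2/5 · 0 = 0, 1/5 · 1/15 = 1/75, 2/5 · 1/6 = 1/15; these sum to 2/25.
Hence P(r = 5 | data) = (1/15) / (2/25) = 5/6.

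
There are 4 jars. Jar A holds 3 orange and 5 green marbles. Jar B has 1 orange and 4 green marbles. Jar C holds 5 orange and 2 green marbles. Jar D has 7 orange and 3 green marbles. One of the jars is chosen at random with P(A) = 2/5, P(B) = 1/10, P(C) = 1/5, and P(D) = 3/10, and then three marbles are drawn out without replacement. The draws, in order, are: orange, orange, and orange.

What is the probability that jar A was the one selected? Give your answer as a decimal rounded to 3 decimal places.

For each hypothesis, P(data | H) works out to: P(data | jar A) = (3/8)(2/7)(1/6) = 1/56; P(data | jar B) = (1/5)(0/4) = 0; P(data | jar C) = (5/7)(4/6)(3/5) = 2/7; P(data | jar D) = (7/10)(6/9)(5/8) = 7/24.
Weighting by the prior gives 2/5 · 1/56 = 1/140, 1/10 · 0 = 0, 1/5 · 2/7 = 2/35, 3/10 · 7/24 = 7/80; summing to 17/112.
By Bayes' rule, P(jar A | data) = (1/140) / (17/112) = 4/85.

0.047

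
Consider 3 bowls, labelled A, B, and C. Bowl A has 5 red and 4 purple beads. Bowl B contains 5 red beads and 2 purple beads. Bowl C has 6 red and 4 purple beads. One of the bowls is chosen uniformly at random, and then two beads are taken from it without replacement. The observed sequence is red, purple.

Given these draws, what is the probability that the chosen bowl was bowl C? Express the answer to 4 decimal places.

Compute the likelihood of the observed sequence for each case: P(data | bowl A) = (5/9)(4/8) = 0.27778; P(data | bowl B) = (5/7)(2/6) = 0.2381; P(data | bowl C) = (6/10)(4/9) = 0.26667.
Multiplying each by its prior: 1/3 · 0.27778 = 0.092593, 1/3 · 0.2381 = 0.079365, 1/3 · 0.26667 = 0.088889; summing to 0.26085.
Therefore the posterior P(bowl C | data) = (0.088889) / (0.26085) = 0.34077.

0.3408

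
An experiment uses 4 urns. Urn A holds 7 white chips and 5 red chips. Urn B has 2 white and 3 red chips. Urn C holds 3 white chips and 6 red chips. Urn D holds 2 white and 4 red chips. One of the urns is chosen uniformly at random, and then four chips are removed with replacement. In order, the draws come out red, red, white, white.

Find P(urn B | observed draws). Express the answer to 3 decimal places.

0.267

For each hypothesis, P(data | H) works out to: P(data | urn A) = (5/12)(5/12)(7/12)(7/12) = 0.059076; P(data | urn B) = (3/5)(3/5)(2/5)(2/5) = 0.0576; P(data | urn C) = (6/9)(6/9)(3/9)(3/9) = 0.049383; P(data | urn D) = (4/6)(4/6)(2/6)(2/6) = 0.049383.
The prior-weighted likelihoods are 1/4 · 0.059076 = 0.014769, 1/4 · 0.0576 = 0.0144, 1/4 · 0.049383 = 0.012346, 1/4 · 0.049383 = 0.012346; these sum to 0.05386.
Hence P(urn B | data) = (0.0144) / (0.05386) = 0.26736.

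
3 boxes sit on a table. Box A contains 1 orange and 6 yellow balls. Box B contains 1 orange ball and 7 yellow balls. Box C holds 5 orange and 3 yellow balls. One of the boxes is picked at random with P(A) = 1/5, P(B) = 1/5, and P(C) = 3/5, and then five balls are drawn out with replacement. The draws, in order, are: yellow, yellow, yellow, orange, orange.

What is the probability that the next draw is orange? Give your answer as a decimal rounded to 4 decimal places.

0.4907

Compute the likelihood of the observed sequence for each case: P(data | box A) = (6/7)(6/7)(6/7)(1/7)(1/7) = 0.012852; P(data | box B) = (7/8)(7/8)(7/8)(1/8)(1/8) = 0.010468; P(data | box C) = (3/8)(3/8)(3/8)(5/8)(5/8) = 0.020599.
Multiplying each by its prior: 1/5 · 0.012852 = 0.0025704, 1/5 · 0.010468 = 0.0020935, 3/5 · 0.020599 = 0.01236; with total 0.017023.
The posterior is then P(box A | data) = 0.15099, P(box B | data) = 0.12298, P(box C | data) = 0.72603.
So P(orange next | data) = Σ P(orange next | H) P(H | data) = (1/7)(0.15099) + (1/8)(0.12298) + (5/8)(0.72603) = 0.49071.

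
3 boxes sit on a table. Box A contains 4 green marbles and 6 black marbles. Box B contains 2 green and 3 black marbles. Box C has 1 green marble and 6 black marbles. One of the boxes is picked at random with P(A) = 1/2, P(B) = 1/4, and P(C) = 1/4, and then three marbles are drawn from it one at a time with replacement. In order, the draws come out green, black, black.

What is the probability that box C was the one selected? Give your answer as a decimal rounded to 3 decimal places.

The likelihood of the observed sequence under each hypothesis: P(data | box A) = (4/10)(6/10)(6/10) = 0.144; P(data | box B) = (2/5)(3/5)(3/5) = 0.144; P(data | box C) = (1/7)(6/7)(6/7) = 0.10496.
Multiplying each by its prior: 1/2 · 0.144 = 0.072, 1/4 · 0.144 = 0.036, 1/4 · 0.10496 = 0.026239; these sum to 0.13424.
Hence P(box C | data) = (0.026239) / (0.13424) = 0.19547.

0.195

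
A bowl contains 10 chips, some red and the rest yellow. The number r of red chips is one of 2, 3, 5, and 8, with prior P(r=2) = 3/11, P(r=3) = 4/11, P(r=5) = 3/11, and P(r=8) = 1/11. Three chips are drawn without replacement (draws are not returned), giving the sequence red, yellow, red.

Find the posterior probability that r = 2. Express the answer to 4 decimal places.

Compute the likelihood of the observed sequence for each case: P(data | r = 2) = (2/10)(8/9)(1/8) = 0.022222; P(data | r = 3) = (3/10)(7/9)(2/8) = 0.058333; P(data | r = 5) = (5/10)(5/9)(4/8) = 0.13889; P(data | r = 8) = (8/10)(2/9)(7/8) = 0.15556.
The prior-weighted likelihoods are 3/11 · 0.022222 = 0.0060606, 4/11 · 0.058333 = 0.021212, 3/11 · 0.13889 = 0.037879, 1/11 · 0.15556 = 0.014141; with total 0.079293.
Therefore the posterior P(r = 2 | data) = (0.0060606) / (0.079293) = 0.076433.

0.0764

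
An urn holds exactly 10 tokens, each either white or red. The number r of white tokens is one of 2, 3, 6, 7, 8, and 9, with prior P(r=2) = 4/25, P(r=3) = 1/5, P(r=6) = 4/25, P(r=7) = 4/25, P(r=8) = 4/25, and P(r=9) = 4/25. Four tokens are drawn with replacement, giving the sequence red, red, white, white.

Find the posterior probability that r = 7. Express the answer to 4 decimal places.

0.2040

For each hypothesis, P(data | H) works out to: P(data | r = 2) = (8/10)(8/10)(2/10)(2/10) = 0.0256; P(data | r = 3) = (7/10)(7/10)(3/10)(3/10) = 0.0441; P(data | r = 6) = (4/10)(4/10)(6/10)(6/10) = 0.0576; P(data | r = 7) = (3/10)(3/10)(7/10)(7/10) = 0.0441; P(data | r = 8) = (2/10)(2/10)(8/10)(8/10) = 0.0256; P(data | r = 9) = (1/10)(1/10)(9/10)(9/10) = 0.0081.
The prior-weighted likelihoods are 4/25 · 0.0256 = 0.004096, 1/5 · 0.0441 = 0.00882, 4/25 · 0.0576 = 0.009216, 4/25 · 0.0441 = 0.007056, 4/25 · 0.0256 = 0.004096, 4/25 · 0.0081 = 0.001296; with total 0.03458.
Therefore the posterior P(r = 7 | data) = (0.007056) / (0.03458) = 0.20405.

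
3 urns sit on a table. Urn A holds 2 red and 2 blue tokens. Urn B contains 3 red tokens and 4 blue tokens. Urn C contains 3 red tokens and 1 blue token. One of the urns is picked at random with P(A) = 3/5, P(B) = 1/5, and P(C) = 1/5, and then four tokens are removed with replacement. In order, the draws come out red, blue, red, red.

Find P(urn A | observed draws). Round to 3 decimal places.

0.555

Compute the likelihood of the observed sequence for each case: P(data | urn A) = (2/4)(2/4)(2/4)(2/4) = 0.0625; P(data | urn B) = (3/7)(4/7)(3/7)(3/7) = 0.044981; P(data | urn C) = (3/4)(1/4)(3/4)(3/4) = 0.10547.
The prior-weighted likelihoods are 3/5 · 0.0625 = 0.0375, 1/5 · 0.044981 = 0.0089963, 1/5 · 0.10547 = 0.021094; these sum to 0.06759.
So P(urn A | data) = (0.0375) / (0.06759) = 0.55482.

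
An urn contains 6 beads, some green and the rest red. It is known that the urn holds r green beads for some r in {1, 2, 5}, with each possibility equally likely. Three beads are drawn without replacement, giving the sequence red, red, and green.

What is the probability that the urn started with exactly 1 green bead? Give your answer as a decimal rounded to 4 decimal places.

0.4545

For each hypothesis, P(data | H) works out to: P(data | r = 1) = (5/6)(4/5)(1/4) = 1/6; P(data | r = 2) = (4/6)(3/5)(2/4) = 1/5; P(data | r = 5) = (1/6)(0/5) = 0.
Multiplying each by its prior: 1/3 · 1/6 = 1/18, 1/3 · 1/5 = 1/15, 1/3 · 0 = 0; summing to 11/90.
So P(r = 1 | data) = (1/18) / (11/90) = 5/11.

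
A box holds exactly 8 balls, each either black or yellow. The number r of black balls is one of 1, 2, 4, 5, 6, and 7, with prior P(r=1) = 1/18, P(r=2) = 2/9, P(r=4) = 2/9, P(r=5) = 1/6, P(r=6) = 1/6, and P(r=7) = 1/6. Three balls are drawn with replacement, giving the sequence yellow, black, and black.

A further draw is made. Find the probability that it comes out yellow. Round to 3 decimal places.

Compute the likelihood of the observed sequence for each case: P(data | r = 1) = (7/8)(1/8)(1/8) = 0.013672; P(data | r = 2) = (6/8)(2/8)(2/8) = 0.046875; P(data | r = 4) = (4/8)(4/8)(4/8) = 0.125; P(data | r = 5) = (3/8)(5/8)(5/8) = 0.14648; P(data | r = 6) = (2/8)(6/8)(6/8) = 0.14062; P(data | r = 7) = (1/8)(7/8)(7/8) = 0.095703.
Weighting by the prior gives 1/18 · 0.013672 = 0.00075955, 2/9 · 0.046875 = 0.010417, 2/9 · 0.125 = 0.027778, 1/6 · 0.14648 = 0.024414, 1/6 · 0.14062 = 0.023438, 1/6 · 0.095703 = 0.015951; these sum to 0.10276.
The posterior is then P(r = 1 | data) = 0.0073918, P(r = 2 | data) = 0.10137, P(r = 4 | data) = 0.27033, P(r = 5 | data) = 0.23759, P(r = 6 | data) = 0.22809, P(r = 7 | data) = 0.15523.
Averaging over the posterior, P(yellow next | data) = (7/8)(0.0073918) + (3/4)(0.10137) + (1/2)(0.27033) + (3/8)(0.23759) + (1/4)(0.22809) + (1/8)(0.15523) = 0.38318.

0.383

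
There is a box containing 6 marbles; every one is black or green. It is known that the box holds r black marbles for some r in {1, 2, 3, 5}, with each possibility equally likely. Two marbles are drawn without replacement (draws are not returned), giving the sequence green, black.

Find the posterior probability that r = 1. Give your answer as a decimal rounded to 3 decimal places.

The likelihood of the observed sequence under each hypothesis: P(data | r = 1) = (5/6)(1/5) = 1/6; P(data | r = 2) = (4/6)(2/5) = 4/15; P(data | r = 3) = (3/6)(3/5) = 3/10; P(data | r = 5) = (1/6)(5/5) = 1/6.
Multiplying each by its prior: 1/4 · 1/6 = 1/24, 1/4 · 4/15 = 1/15, 1/4 · 3/10 = 3/40, 1/4 · 1/6 = 1/24; summing to 9/40.
So P(r = 1 | data) = (1/24) / (9/40) = 5/27.

0.185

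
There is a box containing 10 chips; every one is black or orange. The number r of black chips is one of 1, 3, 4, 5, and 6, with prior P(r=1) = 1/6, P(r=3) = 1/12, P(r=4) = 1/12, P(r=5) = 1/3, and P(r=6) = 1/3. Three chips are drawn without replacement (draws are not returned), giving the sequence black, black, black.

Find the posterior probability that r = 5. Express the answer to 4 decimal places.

0.3200

Under each hypothesis, the probability of the observed sequence is: P(data | r = 1) = (1/10)(0/9) = 0; P(data | r = 3) = (3/10)(2/9)(1/8) = 0.0083333; P(data | r = 4) = (4/10)(3/9)(2/8) = 0.033333; P(data | r = 5) = (5/10)(4/9)(3/8) = 0.083333; P(data | r = 6) = (6/10)(5/9)(4/8) = 0.16667.
Weighting by the prior gives 1/6 · 0 = 0, 1/12 · 0.0083333 = 0.00069444, 1/12 · 0.033333 = 0.0027778, 1/3 · 0.083333 = 0.027778, 1/3 · 0.16667 = 0.055556; summing to 0.086806.
Therefore the posterior P(r = 5 | data) = (0.027778) / (0.086806) = 0.32.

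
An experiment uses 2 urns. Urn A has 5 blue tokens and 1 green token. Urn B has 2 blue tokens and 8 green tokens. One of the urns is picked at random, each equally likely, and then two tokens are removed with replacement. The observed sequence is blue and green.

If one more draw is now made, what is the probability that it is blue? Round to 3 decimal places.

Compute the likelihood of the observed sequence for each case: P(data | urn A) = (5/6)(1/6) = 0.13889; P(data | urn B) = (2/10)(8/10) = 0.16.
Multiplying each by its prior: 1/2 · 0.13889 = 0.069444, 1/2 · 0.16 = 0.08; summing to 0.14944.
Normalising, the posterior is P(urn A | data) = 0.46468, P(urn B | data) = 0.53532.
So P(blue next | data) = Σ P(blue next | H) P(H | data) = (5/6)(0.46468) + (1/5)(0.53532) = 0.4943.

0.494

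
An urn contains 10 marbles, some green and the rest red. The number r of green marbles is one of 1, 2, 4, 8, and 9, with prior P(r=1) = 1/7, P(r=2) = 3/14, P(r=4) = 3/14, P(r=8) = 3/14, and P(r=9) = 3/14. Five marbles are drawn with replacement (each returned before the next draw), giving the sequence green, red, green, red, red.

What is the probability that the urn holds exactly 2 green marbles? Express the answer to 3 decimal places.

For each hypothesis, P(data | H) works out to: P(data | r = 1) = (1/10)(9/10)(1/10)(9/10)(9/10) = 0.00729; P(data | r = 2) = (2/10)(8/10)(2/10)(8/10)(8/10) = 0.02048; P(data | r = 4) = (4/10)(6/10)(4/10)(6/10)(6/10) = 0.03456; P(data | r = 8) = (8/10)(2/10)(8/10)(2/10)(2/10) = 0.00512; P(data | r = 9) = (9/10)(1/10)(9/10)(1/10)(1/10) = 0.00081.
Multiplying each by its prior: 1/7 · 0.00729 = 0.0010414, 3/14 · 0.02048 = 0.0043886, 3/14 · 0.03456 = 0.0074057, 3/14 · 0.00512 = 0.0010971, 3/14 · 0.00081 = 0.00017357; these sum to 0.014106.
By Bayes' rule, P(r = 2 | data) = (0.0043886) / (0.014106) = 0.3111.

0.311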